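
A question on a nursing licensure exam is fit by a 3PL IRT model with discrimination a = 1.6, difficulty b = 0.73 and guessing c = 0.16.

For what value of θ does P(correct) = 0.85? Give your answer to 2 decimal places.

1.68

P(θ) = c + (1 − c) · 1 / (1 + exp(−a(θ − b)))
Remove guessing floor: (0.85 − 0.16)/(1 − 0.16) = 0.8214
logit = ln(0.8214/0.1786) = 1.5261
θ = b + logit/(a) = 0.73 + 1.5261/1.6000 = 1.6838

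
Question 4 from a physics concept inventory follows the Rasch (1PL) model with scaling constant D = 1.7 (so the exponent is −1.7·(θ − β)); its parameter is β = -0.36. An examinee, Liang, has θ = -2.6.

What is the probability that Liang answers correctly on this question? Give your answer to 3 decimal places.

0.022

P(θ) = 1 / (1 + exp(−D·(θ − β)))
Exponent: 1.7 × (-2.6 − (-0.36)) = -3.8080
1/(1 + e^{3.8080}) = 0.0217
P = 0.0217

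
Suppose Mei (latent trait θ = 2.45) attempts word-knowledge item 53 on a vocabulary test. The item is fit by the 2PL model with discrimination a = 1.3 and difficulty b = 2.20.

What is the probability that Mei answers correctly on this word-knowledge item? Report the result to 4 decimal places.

P(θ) = 1 / (1 + exp(−a(θ − b)))
Exponent: 1.3 × (2.45 − 2.20) = 0.3250
1/(1 + e^{-0.3250}) = 0.5805

0.5805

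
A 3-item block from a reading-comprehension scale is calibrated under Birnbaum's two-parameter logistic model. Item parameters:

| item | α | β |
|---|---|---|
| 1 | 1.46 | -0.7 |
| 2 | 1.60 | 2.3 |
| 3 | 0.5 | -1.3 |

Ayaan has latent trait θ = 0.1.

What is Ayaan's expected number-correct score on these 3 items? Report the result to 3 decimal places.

1.460

P(θ) = 1 / (1 + exp(−α(θ − β)))
P_1 = 1/(1+e^{-1.1680}) = 0.7628
P_2 = 1/(1+e^{3.5200}) = 0.0287
P_3 = 1/(1+e^{-0.7000}) = 0.6682
E[score] = 0.7628 + 0.0287 + 0.6682 = 1.4597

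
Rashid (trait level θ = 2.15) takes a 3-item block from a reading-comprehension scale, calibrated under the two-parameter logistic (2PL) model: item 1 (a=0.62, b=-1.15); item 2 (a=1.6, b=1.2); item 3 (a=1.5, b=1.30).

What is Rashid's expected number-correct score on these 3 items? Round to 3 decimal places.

P(θ) = 1 / (1 + exp(−a(θ − b)))
P_1 = 1/(1+e^{-2.0460}) = 0.8855
P_2 = 1/(1+e^{-1.5200}) = 0.8205
P_3 = 1/(1+e^{-1.2750}) = 0.7816
E[score] = 0.8855 + 0.8205 + 0.7816 = 2.4877

2.488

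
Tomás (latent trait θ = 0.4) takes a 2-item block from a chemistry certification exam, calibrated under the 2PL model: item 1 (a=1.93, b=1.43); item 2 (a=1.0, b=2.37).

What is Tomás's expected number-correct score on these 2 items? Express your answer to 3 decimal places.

0.243

P(θ) = 1 / (1 + exp(−a(θ − b)))
P_1 = 1/(1+e^{1.9879}) = 0.1205
P_2 = 1/(1+e^{1.9700}) = 0.1224
E[score] = 0.1205 + 0.1224 = 0.2429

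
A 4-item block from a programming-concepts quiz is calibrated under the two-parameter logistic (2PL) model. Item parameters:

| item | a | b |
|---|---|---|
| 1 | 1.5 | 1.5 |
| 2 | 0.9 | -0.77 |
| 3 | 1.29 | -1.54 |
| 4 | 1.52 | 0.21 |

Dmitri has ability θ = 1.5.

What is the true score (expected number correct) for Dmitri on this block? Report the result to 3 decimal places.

P(θ) = 1 / (1 + exp(−a(θ − b)))
P_1 = 1/(1+e^{0.0000}) = 0.5000
P_2 = 1/(1+e^{-2.0430}) = 0.8852
P_3 = 1/(1+e^{-3.9216}) = 0.9806
P_4 = 1/(1+e^{-1.9608}) = 0.8766
E[score] = 0.5000 + 0.8852 + 0.9806 + 0.8766 = 3.2424

3.242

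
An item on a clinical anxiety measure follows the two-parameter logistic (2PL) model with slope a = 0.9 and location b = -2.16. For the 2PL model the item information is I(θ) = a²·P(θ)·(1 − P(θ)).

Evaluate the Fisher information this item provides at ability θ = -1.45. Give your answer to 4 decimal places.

0.1832

P = 1/(1+e^{-0.6390}) = 0.6545
P(1−P) = 0.6545 × 0.3455 = 0.2261
I = a² × P(1−P) = 0.9² × 0.2261 = 0.18316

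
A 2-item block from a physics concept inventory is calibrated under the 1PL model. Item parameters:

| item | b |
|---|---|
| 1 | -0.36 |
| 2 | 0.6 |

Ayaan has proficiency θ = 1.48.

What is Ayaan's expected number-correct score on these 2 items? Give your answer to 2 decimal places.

P(θ) = 1 / (1 + exp(−(θ − b)))
P_1 = 1/(1+e^{-1.8400}) = 0.8629
P_2 = 1/(1+e^{-0.8800}) = 0.7068
E[score] = 0.8629 + 0.7068 = 1.5698

1.57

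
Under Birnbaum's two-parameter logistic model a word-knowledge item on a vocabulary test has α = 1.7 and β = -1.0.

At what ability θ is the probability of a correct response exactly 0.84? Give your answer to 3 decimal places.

P(θ) = 1 / (1 + exp(−α(θ − β)))
logit = ln(0.8400/0.1600) = 1.6582
θ = β + logit/(α) = -1.0 + 1.6582/1.7000 = -0.0246

-0.025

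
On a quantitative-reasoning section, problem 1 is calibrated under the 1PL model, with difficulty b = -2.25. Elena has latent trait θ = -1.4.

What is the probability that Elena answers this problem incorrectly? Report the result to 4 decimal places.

0.2994

P(θ) = 1 / (1 + exp(−(θ − b)))
Exponent: (-1.4 − (-2.25)) = 0.8500
1/(1 + e^{-0.8500}) = 0.7006
P = 0.7006
P(incorrect) = 1 − 0.7006 = 0.2994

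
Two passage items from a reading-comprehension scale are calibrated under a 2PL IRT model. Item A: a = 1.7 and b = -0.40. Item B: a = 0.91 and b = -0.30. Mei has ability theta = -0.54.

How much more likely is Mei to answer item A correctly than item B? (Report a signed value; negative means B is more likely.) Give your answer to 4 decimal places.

-0.0048

P(theta) = 1 / (1 + exp(−a(theta − b)))
P_A = 0.4408
P_B = 0.4456
P_A − P_B = -0.0048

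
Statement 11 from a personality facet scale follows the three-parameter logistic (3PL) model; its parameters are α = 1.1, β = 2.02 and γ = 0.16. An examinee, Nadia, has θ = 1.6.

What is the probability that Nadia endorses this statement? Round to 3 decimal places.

P(θ) = γ + (1 − γ) · 1 / (1 + exp(−α(θ − β)))
Exponent: 1.1 × (1.6 − 2.02) = -0.4620
1/(1 + e^{0.4620}) = 0.3865
P = 0.16 + 0.84 × 0.3865 = 0.4847

0.485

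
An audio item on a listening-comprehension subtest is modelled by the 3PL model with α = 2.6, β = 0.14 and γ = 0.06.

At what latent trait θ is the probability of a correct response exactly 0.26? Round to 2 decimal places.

-0.36

P(θ) = γ + (1 − γ) · 1 / (1 + exp(−α(θ − β)))
Remove guessing floor: (0.26 − 0.06)/(1 − 0.06) = 0.2128
logit = ln(0.2128/0.7872) = -1.3083
θ = β + logit/(α) = 0.14 + (-1.3083)/2.6000 = -0.3632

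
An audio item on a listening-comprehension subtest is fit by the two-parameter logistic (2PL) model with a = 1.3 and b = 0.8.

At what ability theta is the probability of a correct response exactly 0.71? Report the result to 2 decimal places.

P(theta) = 1 / (1 + exp(−a(theta − b)))
logit = ln(0.7100/0.2900) = 0.8954
theta = b + logit/(a) = 0.8 + 0.8954/1.3000 = 1.4888

1.49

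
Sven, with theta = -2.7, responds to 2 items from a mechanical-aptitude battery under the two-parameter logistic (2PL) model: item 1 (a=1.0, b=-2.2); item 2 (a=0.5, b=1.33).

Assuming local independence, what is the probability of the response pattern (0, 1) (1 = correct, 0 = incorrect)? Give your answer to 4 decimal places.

0.0732

P(theta) = 1 / (1 + exp(−a(theta − b)))
P_1 = 1/(1+e^{0.5000}) = 0.3775
P_2 = 1/(1+e^{2.0150}) = 0.1176
L = (1−P_1) × P_2 = 0.6225 × 0.1176 = 0.07322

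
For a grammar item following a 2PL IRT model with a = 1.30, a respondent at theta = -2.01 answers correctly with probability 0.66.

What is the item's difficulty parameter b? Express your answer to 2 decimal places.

P(theta) = 1 / (1 + exp(−a(theta − b)))
logit(0.66) = ln(0.66/0.34) = 0.6633
b = theta − logit/(a) = -2.01 − 0.6633/1.3000 = -2.5202

-2.52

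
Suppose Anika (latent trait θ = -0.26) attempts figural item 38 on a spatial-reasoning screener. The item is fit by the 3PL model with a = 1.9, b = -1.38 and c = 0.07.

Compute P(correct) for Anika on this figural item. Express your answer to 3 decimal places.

P(θ) = c + (1 − c) · 1 / (1 + exp(−a(θ − b)))
Exponent: 1.9 × (-0.26 − (-1.38)) = 2.1280
1/(1 + e^{-2.1280}) = 0.8936
P = 0.07 + 0.93 × 0.8936 = 0.9010

0.901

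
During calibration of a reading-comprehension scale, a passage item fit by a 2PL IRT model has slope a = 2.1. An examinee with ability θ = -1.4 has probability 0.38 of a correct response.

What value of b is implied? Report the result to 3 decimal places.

-1.167

P(θ) = 1 / (1 + exp(−a(θ − b)))
logit(0.38) = ln(0.38/0.62) = -0.4895
b = θ − logit/(a) = -1.4 − (-0.4895)/2.1000 = -1.1669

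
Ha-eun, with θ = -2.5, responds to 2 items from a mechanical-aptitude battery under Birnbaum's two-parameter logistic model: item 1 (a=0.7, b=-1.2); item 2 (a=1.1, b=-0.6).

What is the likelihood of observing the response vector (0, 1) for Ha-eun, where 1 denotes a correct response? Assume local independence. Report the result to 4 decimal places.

P(θ) = 1 / (1 + exp(−a(θ − b)))
P_1 = 1/(1+e^{0.9100}) = 0.2870
P_2 = 1/(1+e^{2.0900}) = 0.1101
L = (1−P_1) × P_2 = 0.7130 × 0.1101 = 0.07848

0.0785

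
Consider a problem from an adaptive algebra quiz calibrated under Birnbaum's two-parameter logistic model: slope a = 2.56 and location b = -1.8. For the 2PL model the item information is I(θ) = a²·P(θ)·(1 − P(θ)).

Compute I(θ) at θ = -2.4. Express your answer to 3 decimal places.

P = 1/(1+e^{1.5360}) = 0.1771
P(1−P) = 0.1771 × 0.8229 = 0.1457
I = a² × P(1−P) = 2.56² × 0.1457 = 0.95517

0.955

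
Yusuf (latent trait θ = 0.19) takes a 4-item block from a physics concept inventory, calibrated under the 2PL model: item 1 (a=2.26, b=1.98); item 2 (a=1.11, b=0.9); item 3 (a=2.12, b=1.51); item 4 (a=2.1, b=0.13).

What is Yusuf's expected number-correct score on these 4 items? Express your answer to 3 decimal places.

P(θ) = 1 / (1 + exp(−a(θ − b)))
P_1 = 1/(1+e^{4.0454}) = 0.0172
P_2 = 1/(1+e^{0.7881}) = 0.3126
P_3 = 1/(1+e^{2.7984}) = 0.0574
P_4 = 1/(1+e^{-0.1260}) = 0.5315
E[score] = 0.0172 + 0.3126 + 0.0574 + 0.5315 = 0.9186

0.919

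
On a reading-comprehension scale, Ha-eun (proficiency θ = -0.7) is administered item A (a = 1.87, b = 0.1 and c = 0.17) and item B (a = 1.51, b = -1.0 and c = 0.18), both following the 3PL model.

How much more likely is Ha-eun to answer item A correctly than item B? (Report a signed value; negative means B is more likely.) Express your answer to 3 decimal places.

-0.359

P(θ) = c + (1 − c) · 1 / (1 + exp(−a(θ − b)))
P_A = 0.3219
P_B = 0.6813
P_A − P_B = -0.3594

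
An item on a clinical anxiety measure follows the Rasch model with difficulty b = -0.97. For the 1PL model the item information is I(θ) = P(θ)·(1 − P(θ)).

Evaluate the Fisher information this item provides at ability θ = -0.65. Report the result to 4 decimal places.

P = 1/(1+e^{-0.3200}) = 0.5793
P(1−P) = 0.5793 × 0.4207 = 0.2437
I = P(1−P) = 0.24371

0.2437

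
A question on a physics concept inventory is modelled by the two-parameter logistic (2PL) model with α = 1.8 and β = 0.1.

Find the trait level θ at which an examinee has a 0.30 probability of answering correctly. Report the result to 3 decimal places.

-0.371

P(θ) = 1 / (1 + exp(−α(θ − β)))
logit = ln(0.3000/0.7000) = -0.8473
θ = β + logit/(α) = 0.1 + (-0.8473)/1.8000 = -0.3707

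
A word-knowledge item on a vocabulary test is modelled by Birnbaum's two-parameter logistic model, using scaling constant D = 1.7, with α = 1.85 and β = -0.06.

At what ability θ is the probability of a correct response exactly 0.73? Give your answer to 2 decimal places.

P(θ) = 1 / (1 + exp(−D·α(θ − β)))
logit = ln(0.7300/0.2700) = 0.9946
θ = β + logit/(1.7·α) = -0.06 + 0.9946/3.1450 = 0.2563

0.26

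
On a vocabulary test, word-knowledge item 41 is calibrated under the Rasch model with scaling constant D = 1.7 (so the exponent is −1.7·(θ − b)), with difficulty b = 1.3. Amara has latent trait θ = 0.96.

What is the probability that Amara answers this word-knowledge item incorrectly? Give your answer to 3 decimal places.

P(θ) = 1 / (1 + exp(−D·(θ − b)))
Exponent: 1.7 × (0.96 − 1.3) = -0.5780
1/(1 + e^{0.5780}) = 0.3594
P = 0.3594
P(incorrect) = 1 − 0.3594 = 0.6406

0.641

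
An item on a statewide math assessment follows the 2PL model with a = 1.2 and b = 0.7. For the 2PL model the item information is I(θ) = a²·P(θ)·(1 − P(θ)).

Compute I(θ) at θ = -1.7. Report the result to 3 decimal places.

0.072

P = 1/(1+e^{2.8800}) = 0.0532
P(1−P) = 0.0532 × 0.9468 = 0.0503
I = a² × P(1−P) = 1.2² × 0.0503 = 0.07247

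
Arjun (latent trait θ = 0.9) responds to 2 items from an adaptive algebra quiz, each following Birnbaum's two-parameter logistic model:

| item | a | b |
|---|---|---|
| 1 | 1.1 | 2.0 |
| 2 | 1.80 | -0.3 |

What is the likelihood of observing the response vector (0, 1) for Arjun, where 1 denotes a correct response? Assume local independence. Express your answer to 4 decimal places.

0.6906

P(θ) = 1 / (1 + exp(−a(θ − b)))
P_1 = 1/(1+e^{1.2100}) = 0.2297
P_2 = 1/(1+e^{-2.1600}) = 0.8966
L = (1−P_1) × P_2 = 0.7703 × 0.8966 = 0.69065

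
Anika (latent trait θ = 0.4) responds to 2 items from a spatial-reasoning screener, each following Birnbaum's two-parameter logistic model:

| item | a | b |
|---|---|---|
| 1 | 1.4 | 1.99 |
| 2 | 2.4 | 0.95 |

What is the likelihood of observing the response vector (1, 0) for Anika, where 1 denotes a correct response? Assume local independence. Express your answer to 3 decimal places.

0.077

P(θ) = 1 / (1 + exp(−a(θ − b)))
P_1 = 1/(1+e^{2.2260}) = 0.0974
P_2 = 1/(1+e^{1.3200}) = 0.2108
L = P_1 × (1−P_2) = 0.0974 × 0.7892 = 0.07690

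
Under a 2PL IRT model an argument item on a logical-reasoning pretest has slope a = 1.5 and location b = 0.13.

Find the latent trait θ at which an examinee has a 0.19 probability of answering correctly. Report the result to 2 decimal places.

P(θ) = 1 / (1 + exp(−a(θ − b)))
logit = ln(0.1900/0.8100) = -1.4500
θ = b + logit/(a) = 0.13 + (-1.4500)/1.5000 = -0.8367

-0.84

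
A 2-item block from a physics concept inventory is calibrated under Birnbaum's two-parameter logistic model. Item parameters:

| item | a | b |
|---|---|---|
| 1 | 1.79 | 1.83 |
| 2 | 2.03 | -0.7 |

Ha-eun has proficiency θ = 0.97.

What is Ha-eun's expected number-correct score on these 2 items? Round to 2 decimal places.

1.14

P(θ) = 1 / (1 + exp(−a(θ − b)))
P_1 = 1/(1+e^{1.5394}) = 0.1766
P_2 = 1/(1+e^{-3.3901}) = 0.9674
E[score] = 0.1766 + 0.9674 = 1.1440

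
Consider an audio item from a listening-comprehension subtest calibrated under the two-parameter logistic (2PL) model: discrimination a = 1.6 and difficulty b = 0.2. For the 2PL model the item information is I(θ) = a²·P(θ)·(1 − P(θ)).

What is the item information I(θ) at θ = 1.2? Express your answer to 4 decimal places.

0.3578

P = 1/(1+e^{-1.6000}) = 0.8320
P(1−P) = 0.8320 × 0.1680 = 0.1398
I = a² × P(1−P) = 1.6² × 0.1398 = 0.35780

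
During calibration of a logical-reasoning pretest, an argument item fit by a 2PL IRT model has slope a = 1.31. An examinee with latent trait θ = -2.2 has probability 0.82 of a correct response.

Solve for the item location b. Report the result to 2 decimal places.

-3.36

P(θ) = 1 / (1 + exp(−a(θ − b)))
logit(0.82) = ln(0.82/0.18) = 1.5163
b = θ − logit/(a) = -2.2 − 1.5163/1.3100 = -3.3575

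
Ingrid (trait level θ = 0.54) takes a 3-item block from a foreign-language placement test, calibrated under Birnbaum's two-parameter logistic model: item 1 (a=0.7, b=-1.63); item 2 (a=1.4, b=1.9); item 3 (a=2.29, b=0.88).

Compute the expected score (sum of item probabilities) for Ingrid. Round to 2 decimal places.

P(θ) = 1 / (1 + exp(−a(θ − b)))
P_1 = 1/(1+e^{-1.5190}) = 0.8204
P_2 = 1/(1+e^{1.9040}) = 0.1297
P_3 = 1/(1+e^{0.7786}) = 0.3146
E[score] = 0.8204 + 0.1297 + 0.3146 = 1.2647

1.26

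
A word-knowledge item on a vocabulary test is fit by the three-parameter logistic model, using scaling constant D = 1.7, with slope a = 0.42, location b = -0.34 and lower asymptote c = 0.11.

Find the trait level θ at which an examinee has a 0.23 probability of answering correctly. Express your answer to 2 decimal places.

P(θ) = c + (1 − c) · 1 / (1 + exp(−D·a(θ − b)))
Remove guessing floor: (0.23 − 0.11)/(1 − 0.11) = 0.1348
logit = ln(0.1348/0.8652) = -1.8589
θ = b + logit/(1.7·a) = -0.34 + (-1.8589)/0.7140 = -2.9435

-2.94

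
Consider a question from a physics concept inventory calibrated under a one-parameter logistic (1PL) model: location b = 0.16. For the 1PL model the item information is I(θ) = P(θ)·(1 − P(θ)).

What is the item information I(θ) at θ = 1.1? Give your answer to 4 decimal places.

0.2020

P = 1/(1+e^{-0.9400}) = 0.7191
P(1−P) = 0.7191 × 0.2809 = 0.2020
I = P(1−P) = 0.20200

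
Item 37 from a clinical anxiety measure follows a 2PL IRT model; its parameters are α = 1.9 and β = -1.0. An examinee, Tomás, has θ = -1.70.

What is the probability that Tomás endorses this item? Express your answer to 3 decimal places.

P(θ) = 1 / (1 + exp(−α(θ − β)))
Exponent: 1.9 × (-1.70 − (-1.0)) = -1.3300
1/(1 + e^{1.3300}) = 0.2092

0.209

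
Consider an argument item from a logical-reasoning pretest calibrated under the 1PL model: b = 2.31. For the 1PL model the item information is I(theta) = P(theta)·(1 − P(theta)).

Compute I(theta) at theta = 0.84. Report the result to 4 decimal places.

P = 1/(1+e^{1.4700}) = 0.1869
P(1−P) = 0.1869 × 0.8131 = 0.1520
I = P(1−P) = 0.15200

0.1520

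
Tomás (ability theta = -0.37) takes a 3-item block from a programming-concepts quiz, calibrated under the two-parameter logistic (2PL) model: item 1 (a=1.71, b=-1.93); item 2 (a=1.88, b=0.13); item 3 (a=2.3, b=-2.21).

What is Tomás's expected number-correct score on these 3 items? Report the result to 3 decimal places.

P(theta) = 1 / (1 + exp(−a(theta − b)))
P_1 = 1/(1+e^{-2.6676}) = 0.9351
P_2 = 1/(1+e^{0.9400}) = 0.2809
P_3 = 1/(1+e^{-4.2320}) = 0.9857
E[score] = 0.9351 + 0.2809 + 0.9857 = 2.2017

2.202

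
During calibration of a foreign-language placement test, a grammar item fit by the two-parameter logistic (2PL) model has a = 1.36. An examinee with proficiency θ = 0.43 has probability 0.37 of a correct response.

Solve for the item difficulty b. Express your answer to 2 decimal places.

P(θ) = 1 / (1 + exp(−a(θ − b)))
logit(0.37) = ln(0.37/0.63) = -0.5322
b = θ − logit/(a) = 0.43 − (-0.5322)/1.3600 = 0.8213

0.82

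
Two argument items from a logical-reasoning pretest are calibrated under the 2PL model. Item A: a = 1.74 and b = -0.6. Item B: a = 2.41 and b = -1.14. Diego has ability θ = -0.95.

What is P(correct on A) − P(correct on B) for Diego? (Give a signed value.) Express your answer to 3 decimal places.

-0.260

P(θ) = 1 / (1 + exp(−a(θ − b)))
P_A = 0.3523
P_B = 0.6125
P_A − P_B = -0.2602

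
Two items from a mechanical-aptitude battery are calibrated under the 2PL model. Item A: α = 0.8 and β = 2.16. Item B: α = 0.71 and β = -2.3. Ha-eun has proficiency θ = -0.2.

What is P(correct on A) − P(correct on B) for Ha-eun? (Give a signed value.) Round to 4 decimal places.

P(θ) = 1 / (1 + exp(−α(θ − β)))
P_A = 0.1315
P_B = 0.8162
P_A − P_B = -0.6848

-0.6848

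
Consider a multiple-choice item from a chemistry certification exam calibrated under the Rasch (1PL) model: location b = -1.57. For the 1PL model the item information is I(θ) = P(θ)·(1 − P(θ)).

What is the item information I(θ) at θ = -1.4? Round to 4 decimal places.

P = 1/(1+e^{-0.1700}) = 0.5424
P(1−P) = 0.5424 × 0.4576 = 0.2482
I = P(1−P) = 0.24820

0.2482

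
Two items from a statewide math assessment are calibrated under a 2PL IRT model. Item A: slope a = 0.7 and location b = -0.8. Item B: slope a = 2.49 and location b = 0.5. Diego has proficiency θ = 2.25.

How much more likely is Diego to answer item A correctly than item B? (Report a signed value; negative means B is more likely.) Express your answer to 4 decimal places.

-0.0931

P(θ) = 1 / (1 + exp(−a(θ − b)))
P_A = 0.8943
P_B = 0.9874
P_A − P_B = -0.0931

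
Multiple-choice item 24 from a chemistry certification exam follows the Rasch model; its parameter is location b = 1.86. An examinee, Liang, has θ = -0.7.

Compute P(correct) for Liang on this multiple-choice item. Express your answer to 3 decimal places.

P(θ) = 1 / (1 + exp(−(θ − b)))
Exponent: (-0.7 − 1.86) = -2.5600
1/(1 + e^{2.5600}) = 0.0718
P = 0.0718

0.072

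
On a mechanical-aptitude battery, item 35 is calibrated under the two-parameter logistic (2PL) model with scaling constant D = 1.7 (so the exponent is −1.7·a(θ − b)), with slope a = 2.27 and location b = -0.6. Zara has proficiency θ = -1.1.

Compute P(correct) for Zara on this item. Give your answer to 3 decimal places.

P(θ) = 1 / (1 + exp(−D·a(θ − b)))
Exponent: 1.7 × 2.27 × (-1.1 − (-0.6)) = -1.9295
1/(1 + e^{1.9295}) = 0.1268
P = 0.1268

0.127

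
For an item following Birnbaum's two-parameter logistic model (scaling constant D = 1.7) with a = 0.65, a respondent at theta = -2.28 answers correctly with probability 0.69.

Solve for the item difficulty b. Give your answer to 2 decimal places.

P(theta) = 1 / (1 + exp(−D·a(theta − b)))
logit(0.69) = ln(0.69/0.31) = 0.8001
b = theta − logit/(1.7·a) = -2.28 − 0.8001/1.1050 = -3.0041

-3.00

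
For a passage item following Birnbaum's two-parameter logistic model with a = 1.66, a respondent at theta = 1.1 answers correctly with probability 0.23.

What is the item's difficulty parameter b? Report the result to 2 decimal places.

1.83

P(theta) = 1 / (1 + exp(−a(theta − b)))
logit(0.23) = ln(0.23/0.77) = -1.2083
b = theta − logit/(a) = 1.1 − (-1.2083)/1.6600 = 1.8279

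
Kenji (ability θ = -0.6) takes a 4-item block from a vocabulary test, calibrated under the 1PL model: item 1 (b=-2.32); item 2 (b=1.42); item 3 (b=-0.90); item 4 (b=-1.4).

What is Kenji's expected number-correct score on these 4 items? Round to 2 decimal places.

2.23

P(θ) = 1 / (1 + exp(−(θ − b)))
P_1 = 1/(1+e^{-1.7200}) = 0.8481
P_2 = 1/(1+e^{2.0200}) = 0.1171
P_3 = 1/(1+e^{-0.3000}) = 0.5744
P_4 = 1/(1+e^{-0.8000}) = 0.6900
E[score] = 0.8481 + 0.1171 + 0.5744 + 0.6900 = 2.2297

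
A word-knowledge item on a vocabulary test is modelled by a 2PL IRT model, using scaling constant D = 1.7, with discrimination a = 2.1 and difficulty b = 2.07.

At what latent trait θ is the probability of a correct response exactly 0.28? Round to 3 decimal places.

1.805

P(θ) = 1 / (1 + exp(−D·a(θ − b)))
logit = ln(0.2800/0.7200) = -0.9445
θ = b + logit/(1.7·a) = 2.07 + (-0.9445)/3.5700 = 1.8054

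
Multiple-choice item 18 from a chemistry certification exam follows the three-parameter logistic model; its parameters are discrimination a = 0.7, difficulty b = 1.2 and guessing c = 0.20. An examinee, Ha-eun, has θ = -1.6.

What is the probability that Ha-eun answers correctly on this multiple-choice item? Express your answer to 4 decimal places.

0.2988

P(θ) = c + (1 − c) · 1 / (1 + exp(−a(θ − b)))
Exponent: 0.7 × (-1.6 − 1.2) = -1.9600
1/(1 + e^{1.9600}) = 0.1235
P = 0.20 + 0.80 × 0.1235 = 0.2988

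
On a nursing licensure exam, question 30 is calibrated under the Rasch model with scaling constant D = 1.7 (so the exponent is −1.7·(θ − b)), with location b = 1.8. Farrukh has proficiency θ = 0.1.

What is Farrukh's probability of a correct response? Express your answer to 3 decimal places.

0.053

P(θ) = 1 / (1 + exp(−D·(θ − b)))
Exponent: 1.7 × (0.1 − 1.8) = -2.8900
1/(1 + e^{2.8900}) = 0.0527
P = 0.0527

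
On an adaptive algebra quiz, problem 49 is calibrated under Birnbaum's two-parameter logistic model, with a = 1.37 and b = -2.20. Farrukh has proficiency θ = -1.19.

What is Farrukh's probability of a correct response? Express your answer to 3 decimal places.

P(θ) = 1 / (1 + exp(−a(θ − b)))
Exponent: 1.37 × (-1.19 − (-2.20)) = 1.3837
1/(1 + e^{-1.3837}) = 0.7996

0.800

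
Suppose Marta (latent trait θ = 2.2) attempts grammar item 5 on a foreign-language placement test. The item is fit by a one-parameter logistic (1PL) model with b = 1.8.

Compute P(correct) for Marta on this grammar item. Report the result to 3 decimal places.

0.599

P(θ) = 1 / (1 + exp(−(θ − b)))
Exponent: (2.2 − 1.8) = 0.4000
1/(1 + e^{-0.4000}) = 0.5987
P = 0.5987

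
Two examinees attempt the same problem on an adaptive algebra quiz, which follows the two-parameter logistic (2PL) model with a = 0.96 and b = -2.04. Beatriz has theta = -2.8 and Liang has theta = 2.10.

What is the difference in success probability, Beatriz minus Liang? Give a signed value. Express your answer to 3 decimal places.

-0.656

P(theta) = 1 / (1 + exp(−a(theta − b)))
P(Beatriz) = 0.3253  [exponent -0.7296]
P(Liang) = 0.9816  [exponent 3.9744]
Difference = 0.3253 − 0.9816 = -0.6563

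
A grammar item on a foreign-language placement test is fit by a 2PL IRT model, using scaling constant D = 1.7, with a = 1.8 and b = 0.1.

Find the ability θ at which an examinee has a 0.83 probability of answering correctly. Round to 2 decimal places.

0.62

P(θ) = 1 / (1 + exp(−D·a(θ − b)))
logit = ln(0.8300/0.1700) = 1.5856
θ = b + logit/(1.7·a) = 0.1 + 1.5856/3.0600 = 0.6182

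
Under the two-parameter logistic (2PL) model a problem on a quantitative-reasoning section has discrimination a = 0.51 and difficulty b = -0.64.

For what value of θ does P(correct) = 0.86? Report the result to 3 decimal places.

P(θ) = 1 / (1 + exp(−a(θ − b)))
logit = ln(0.8600/0.1400) = 1.8153
θ = b + logit/(a) = -0.64 + 1.8153/0.5100 = 2.9194

2.919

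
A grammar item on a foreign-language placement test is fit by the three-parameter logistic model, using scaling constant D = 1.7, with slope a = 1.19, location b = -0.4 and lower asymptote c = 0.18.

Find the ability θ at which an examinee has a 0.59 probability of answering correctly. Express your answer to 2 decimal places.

-0.40

P(θ) = c + (1 − c) · 1 / (1 + exp(−D·a(θ − b)))
Remove guessing floor: (0.59 − 0.18)/(1 − 0.18) = 0.5000
logit = ln(0.5000/0.5000) = 0.0000
θ = b + logit/(1.7·a) = -0.4 + 0.0000/2.0230 = -0.4000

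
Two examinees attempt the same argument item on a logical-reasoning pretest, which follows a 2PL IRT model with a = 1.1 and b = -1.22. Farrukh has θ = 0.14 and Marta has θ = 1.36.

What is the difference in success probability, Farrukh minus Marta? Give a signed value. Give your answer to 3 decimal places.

-0.128

P(θ) = 1 / (1 + exp(−a(θ − b)))
P(Farrukh) = 0.8170  [exponent 1.4960]
P(Marta) = 0.9447  [exponent 2.8380]
Difference = 0.8170 − 0.9447 = -0.1277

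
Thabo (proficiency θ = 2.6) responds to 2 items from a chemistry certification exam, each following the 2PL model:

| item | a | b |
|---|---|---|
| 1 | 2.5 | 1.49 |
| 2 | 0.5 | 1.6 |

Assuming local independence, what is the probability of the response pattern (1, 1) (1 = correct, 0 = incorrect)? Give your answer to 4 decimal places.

0.5859

P(θ) = 1 / (1 + exp(−a(θ − b)))
P_1 = 1/(1+e^{-2.7750}) = 0.9413
P_2 = 1/(1+e^{-0.5000}) = 0.6225
L = P_1 × P_2 = 0.9413 × 0.6225 = 0.58593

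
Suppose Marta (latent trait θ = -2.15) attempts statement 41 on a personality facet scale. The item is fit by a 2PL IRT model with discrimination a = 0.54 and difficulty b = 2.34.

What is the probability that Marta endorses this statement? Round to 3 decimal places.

P(θ) = 1 / (1 + exp(−a(θ − b)))
Exponent: 0.54 × (-2.15 − 2.34) = -2.4246
1/(1 + e^{2.4246}) = 0.0813

0.081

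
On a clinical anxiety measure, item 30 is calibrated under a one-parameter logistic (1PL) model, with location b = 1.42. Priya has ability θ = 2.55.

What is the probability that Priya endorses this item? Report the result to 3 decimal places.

P(θ) = 1 / (1 + exp(−(θ − b)))
Exponent: (2.55 − 1.42) = 1.1300
1/(1 + e^{-1.1300}) = 0.7558
P = 0.7558

0.756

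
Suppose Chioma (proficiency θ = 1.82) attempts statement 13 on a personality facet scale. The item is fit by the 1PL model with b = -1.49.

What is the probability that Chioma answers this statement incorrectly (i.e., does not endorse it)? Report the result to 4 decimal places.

0.0352

P(θ) = 1 / (1 + exp(−(θ − b)))
Exponent: (1.82 − (-1.49)) = 3.3100
1/(1 + e^{-3.3100}) = 0.9648
P = 0.9648
P(incorrect) = 1 − 0.9648 = 0.0352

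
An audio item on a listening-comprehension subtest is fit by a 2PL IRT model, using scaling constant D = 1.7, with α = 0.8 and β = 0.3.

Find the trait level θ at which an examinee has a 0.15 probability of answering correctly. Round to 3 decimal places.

-0.975

P(θ) = 1 / (1 + exp(−D·α(θ − β)))
logit = ln(0.1500/0.8500) = -1.7346
θ = β + logit/(1.7·α) = 0.3 + (-1.7346)/1.3600 = -0.9754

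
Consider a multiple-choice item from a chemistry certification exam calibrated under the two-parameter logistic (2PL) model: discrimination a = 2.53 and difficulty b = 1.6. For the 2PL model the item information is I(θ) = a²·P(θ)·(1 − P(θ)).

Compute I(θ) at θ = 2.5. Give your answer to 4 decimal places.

0.5402

P = 1/(1+e^{-2.2770}) = 0.9070
P(1−P) = 0.9070 × 0.0930 = 0.0844
I = a² × P(1−P) = 2.53² × 0.0844 = 0.54016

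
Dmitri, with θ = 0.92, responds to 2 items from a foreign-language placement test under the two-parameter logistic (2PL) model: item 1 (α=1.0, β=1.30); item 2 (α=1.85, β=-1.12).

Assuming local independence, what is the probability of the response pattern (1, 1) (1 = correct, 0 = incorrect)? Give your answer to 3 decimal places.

P(θ) = 1 / (1 + exp(−α(θ − β)))
P_1 = 1/(1+e^{0.3800}) = 0.4061
P_2 = 1/(1+e^{-3.7740}) = 0.9776
L = P_1 × P_2 = 0.4061 × 0.9776 = 0.39701

0.397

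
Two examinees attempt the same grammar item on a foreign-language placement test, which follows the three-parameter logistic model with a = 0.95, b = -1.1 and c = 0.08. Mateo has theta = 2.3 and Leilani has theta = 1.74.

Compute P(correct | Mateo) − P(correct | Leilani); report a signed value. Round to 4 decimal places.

P(theta) = c + (1 − c) · 1 / (1 + exp(−a(theta − b)))
P(Mateo) = 0.9650  [exponent 3.2300]
P(Leilani) = 0.9420  [exponent 2.6980]
Difference = 0.9650 − 0.9420 = 0.0230

0.0230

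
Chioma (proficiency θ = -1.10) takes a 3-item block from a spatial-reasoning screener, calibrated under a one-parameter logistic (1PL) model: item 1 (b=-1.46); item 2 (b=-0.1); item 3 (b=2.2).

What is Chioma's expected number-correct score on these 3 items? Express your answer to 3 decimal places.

0.894

P(θ) = 1 / (1 + exp(−(θ − b)))
P_1 = 1/(1+e^{-0.3600}) = 0.5890
P_2 = 1/(1+e^{1.0000}) = 0.2689
P_3 = 1/(1+e^{3.3000}) = 0.0356
E[score] = 0.5890 + 0.2689 + 0.0356 = 0.8936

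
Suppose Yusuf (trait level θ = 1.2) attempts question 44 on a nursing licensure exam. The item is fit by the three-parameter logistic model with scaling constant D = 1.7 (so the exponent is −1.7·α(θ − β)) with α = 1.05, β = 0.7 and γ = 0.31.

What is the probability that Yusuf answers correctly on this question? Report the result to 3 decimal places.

P(θ) = γ + (1 − γ) · 1 / (1 + exp(−D·α(θ − β)))
Exponent: 1.7 × 1.05 × (1.2 − 0.7) = 0.8925
1/(1 + e^{-0.8925}) = 0.7094
P = 0.31 + 0.69 × 0.7094 = 0.7995

0.799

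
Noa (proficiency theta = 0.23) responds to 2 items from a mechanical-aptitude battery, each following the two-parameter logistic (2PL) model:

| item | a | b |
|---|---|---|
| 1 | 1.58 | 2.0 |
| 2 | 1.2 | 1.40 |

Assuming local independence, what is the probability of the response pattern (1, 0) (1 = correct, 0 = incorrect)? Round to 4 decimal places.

P(theta) = 1 / (1 + exp(−a(theta − b)))
P_1 = 1/(1+e^{2.7966}) = 0.0575
P_2 = 1/(1+e^{1.4040}) = 0.1972
L = P_1 × (1−P_2) = 0.0575 × 0.8028 = 0.04617

0.0462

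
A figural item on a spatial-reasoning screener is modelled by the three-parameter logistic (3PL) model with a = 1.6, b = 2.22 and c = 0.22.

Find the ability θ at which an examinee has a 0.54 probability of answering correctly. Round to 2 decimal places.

P(θ) = c + (1 − c) · 1 / (1 + exp(−a(θ − b)))
Remove guessing floor: (0.54 − 0.22)/(1 − 0.22) = 0.4103
logit = ln(0.4103/0.5897) = -0.3629
θ = b + logit/(a) = 2.22 + (-0.3629)/1.6000 = 1.9932

1.99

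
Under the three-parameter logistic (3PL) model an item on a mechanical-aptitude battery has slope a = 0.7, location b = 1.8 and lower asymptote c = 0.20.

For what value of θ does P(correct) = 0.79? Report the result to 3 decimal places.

P(θ) = c + (1 − c) · 1 / (1 + exp(−a(θ − b)))
Remove guessing floor: (0.79 − 0.20)/(1 − 0.20) = 0.7375
logit = ln(0.7375/0.2625) = 1.0330
θ = b + logit/(a) = 1.8 + 1.0330/0.7000 = 3.2757

3.276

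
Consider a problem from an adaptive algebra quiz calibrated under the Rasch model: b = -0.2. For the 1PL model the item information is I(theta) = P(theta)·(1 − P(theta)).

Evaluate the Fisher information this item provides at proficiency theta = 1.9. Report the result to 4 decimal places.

P = 1/(1+e^{-2.1000}) = 0.8909
P(1−P) = 0.8909 × 0.1091 = 0.0972
I = P(1−P) = 0.09719

0.0972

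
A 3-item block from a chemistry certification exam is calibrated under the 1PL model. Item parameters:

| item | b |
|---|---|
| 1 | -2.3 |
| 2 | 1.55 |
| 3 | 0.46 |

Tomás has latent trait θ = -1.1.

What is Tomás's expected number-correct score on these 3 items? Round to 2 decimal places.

P(θ) = 1 / (1 + exp(−(θ − b)))
P_1 = 1/(1+e^{-1.2000}) = 0.7685
P_2 = 1/(1+e^{2.6500}) = 0.0660
P_3 = 1/(1+e^{1.5600}) = 0.1736
E[score] = 0.7685 + 0.0660 + 0.1736 = 1.0082

1.01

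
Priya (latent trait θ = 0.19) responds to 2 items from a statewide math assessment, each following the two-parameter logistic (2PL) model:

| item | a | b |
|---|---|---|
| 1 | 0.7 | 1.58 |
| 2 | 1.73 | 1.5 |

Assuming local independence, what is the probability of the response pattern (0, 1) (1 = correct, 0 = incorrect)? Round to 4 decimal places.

0.0682

P(θ) = 1 / (1 + exp(−a(θ − b)))
P_1 = 1/(1+e^{0.9730}) = 0.2743
P_2 = 1/(1+e^{2.2663}) = 0.0940
L = (1−P_1) × P_2 = 0.7257 × 0.0940 = 0.06818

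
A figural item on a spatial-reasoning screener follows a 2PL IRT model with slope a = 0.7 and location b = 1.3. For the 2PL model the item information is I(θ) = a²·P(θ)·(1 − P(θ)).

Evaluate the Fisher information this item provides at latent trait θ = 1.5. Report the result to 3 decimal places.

P = 1/(1+e^{-0.1400}) = 0.5349
P(1−P) = 0.5349 × 0.4651 = 0.2488
I = a² × P(1−P) = 0.7² × 0.2488 = 0.12190

0.122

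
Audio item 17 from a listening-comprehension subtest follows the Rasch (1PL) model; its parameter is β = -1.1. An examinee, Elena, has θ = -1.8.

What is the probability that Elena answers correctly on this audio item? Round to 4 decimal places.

0.3318

P(θ) = 1 / (1 + exp(−(θ − β)))
Exponent: (-1.8 − (-1.1)) = -0.7000
1/(1 + e^{0.7000}) = 0.3318
P = 0.3318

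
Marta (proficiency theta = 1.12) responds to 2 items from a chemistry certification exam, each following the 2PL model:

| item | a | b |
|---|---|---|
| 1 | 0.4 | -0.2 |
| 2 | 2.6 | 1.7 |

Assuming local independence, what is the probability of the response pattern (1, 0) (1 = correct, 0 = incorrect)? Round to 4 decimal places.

P(theta) = 1 / (1 + exp(−a(theta − b)))
P_1 = 1/(1+e^{-0.5280}) = 0.6290
P_2 = 1/(1+e^{1.5080}) = 0.1812
L = P_1 × (1−P_2) = 0.6290 × 0.8188 = 0.51502

0.5150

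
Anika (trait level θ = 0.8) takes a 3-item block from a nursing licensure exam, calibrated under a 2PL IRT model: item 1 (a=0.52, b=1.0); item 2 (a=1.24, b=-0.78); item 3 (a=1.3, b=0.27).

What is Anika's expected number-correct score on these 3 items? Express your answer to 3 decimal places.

P(θ) = 1 / (1 + exp(−a(θ − b)))
P_1 = 1/(1+e^{0.1040}) = 0.4740
P_2 = 1/(1+e^{-1.9592}) = 0.8764
P_3 = 1/(1+e^{-0.6890}) = 0.6657
E[score] = 0.4740 + 0.8764 + 0.6657 = 2.0162

2.016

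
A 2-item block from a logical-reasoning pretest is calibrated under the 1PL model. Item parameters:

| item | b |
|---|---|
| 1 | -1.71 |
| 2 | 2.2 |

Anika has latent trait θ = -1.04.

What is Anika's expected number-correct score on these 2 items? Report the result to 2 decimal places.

P(θ) = 1 / (1 + exp(−(θ − b)))
P_1 = 1/(1+e^{-0.6700}) = 0.6615
P_2 = 1/(1+e^{3.2400}) = 0.0377
E[score] = 0.6615 + 0.0377 = 0.6992

0.70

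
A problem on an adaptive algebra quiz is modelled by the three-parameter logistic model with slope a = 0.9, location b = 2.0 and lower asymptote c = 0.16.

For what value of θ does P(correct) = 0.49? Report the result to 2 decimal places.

P(θ) = c + (1 − c) · 1 / (1 + exp(−a(θ − b)))
Remove guessing floor: (0.49 − 0.16)/(1 − 0.16) = 0.3929
logit = ln(0.3929/0.6071) = -0.4353
θ = b + logit/(a) = 2.0 + (-0.4353)/0.9000 = 1.5163

1.52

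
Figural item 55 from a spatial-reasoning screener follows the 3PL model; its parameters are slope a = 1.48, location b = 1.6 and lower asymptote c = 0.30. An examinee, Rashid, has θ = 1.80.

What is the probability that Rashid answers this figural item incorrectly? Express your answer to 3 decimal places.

P(θ) = c + (1 − c) · 1 / (1 + exp(−a(θ − b)))
Exponent: 1.48 × (1.80 − 1.6) = 0.2960
1/(1 + e^{-0.2960}) = 0.5735
P = 0.30 + 0.70 × 0.5735 = 0.7014
P(incorrect) = 1 − 0.7014 = 0.2986

0.299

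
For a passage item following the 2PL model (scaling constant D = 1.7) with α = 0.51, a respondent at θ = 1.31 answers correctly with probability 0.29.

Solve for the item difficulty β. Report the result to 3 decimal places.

P(θ) = 1 / (1 + exp(−D·α(θ − β)))
logit(0.29) = ln(0.29/0.71) = -0.8954
β = θ − logit/(1.7·α) = 1.31 − (-0.8954)/0.8670 = 2.3427

2.343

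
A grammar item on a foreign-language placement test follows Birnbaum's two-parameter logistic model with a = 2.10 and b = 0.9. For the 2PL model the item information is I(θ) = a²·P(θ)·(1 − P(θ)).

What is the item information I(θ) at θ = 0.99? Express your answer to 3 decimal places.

1.093

P = 1/(1+e^{-0.1890}) = 0.5471
P(1−P) = 0.5471 × 0.4529 = 0.2478
I = a² × P(1−P) = 2.10² × 0.2478 = 1.09271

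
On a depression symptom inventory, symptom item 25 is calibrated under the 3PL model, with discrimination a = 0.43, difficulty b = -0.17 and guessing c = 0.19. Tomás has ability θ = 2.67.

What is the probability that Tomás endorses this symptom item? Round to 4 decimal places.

0.8155

P(θ) = c + (1 − c) · 1 / (1 + exp(−a(θ − b)))
Exponent: 0.43 × (2.67 − (-0.17)) = 1.2212
1/(1 + e^{-1.2212}) = 0.7723
P = 0.19 + 0.81 × 0.7723 = 0.8155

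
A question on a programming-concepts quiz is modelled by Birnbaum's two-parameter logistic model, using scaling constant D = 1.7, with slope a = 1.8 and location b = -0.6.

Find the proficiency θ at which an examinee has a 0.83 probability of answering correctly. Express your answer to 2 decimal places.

P(θ) = 1 / (1 + exp(−D·a(θ − b)))
logit = ln(0.8300/0.1700) = 1.5856
θ = b + logit/(1.7·a) = -0.6 + 1.5856/3.0600 = -0.0818

-0.08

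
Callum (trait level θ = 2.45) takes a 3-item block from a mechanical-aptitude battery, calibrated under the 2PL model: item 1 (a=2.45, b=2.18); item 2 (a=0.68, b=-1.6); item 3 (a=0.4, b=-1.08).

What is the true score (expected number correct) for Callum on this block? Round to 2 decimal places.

2.40

P(θ) = 1 / (1 + exp(−a(θ − b)))
P_1 = 1/(1+e^{-0.6615}) = 0.6596
P_2 = 1/(1+e^{-2.7540}) = 0.9401
P_3 = 1/(1+e^{-1.4120}) = 0.8041
E[score] = 0.6596 + 0.9401 + 0.8041 = 2.4038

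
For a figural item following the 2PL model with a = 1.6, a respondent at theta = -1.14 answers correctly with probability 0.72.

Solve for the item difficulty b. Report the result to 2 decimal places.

P(theta) = 1 / (1 + exp(−a(theta − b)))
logit(0.72) = ln(0.72/0.28) = 0.9445
b = theta − logit/(a) = -1.14 − 0.9445/1.6000 = -1.7303

-1.73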